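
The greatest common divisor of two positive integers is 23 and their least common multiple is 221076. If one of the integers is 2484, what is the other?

2047

For two integers, gcd × lcm = product, so the other is (23 × 221076) / 2484 = 5084748 / 2484 = 2047.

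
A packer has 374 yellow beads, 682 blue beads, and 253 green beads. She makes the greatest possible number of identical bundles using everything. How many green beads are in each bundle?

Number of bundles = gcd(374, 682, 253).
374 = 2 × 11 × 17
682 = 2 × 11 × 31
253 = 11 × 23
gcd(374, 682, 253) = 11.
green beads per bundle = 253 / 11 = 23.

23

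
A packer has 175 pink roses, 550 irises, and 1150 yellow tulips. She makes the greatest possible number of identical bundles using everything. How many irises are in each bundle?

22

Number of bundles = gcd(175, 550, 1150).
175 = 5^2 × 7
550 = 2 × 5^2 × 11
1150 = 2 × 5^2 × 23
gcd(175, 550, 1150) = 5^2 = 25.
irises per bundle = 550 / 25 = 22.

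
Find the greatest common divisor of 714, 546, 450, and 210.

714 = 2 × 3 × 7 × 17
546 = 2 × 3 × 7 × 13
450 = 2 × 3^2 × 5^2
210 = 2 × 3 × 5 × 7
gcd(714, 546, 450, 210) = 2 × 3 = 6.

6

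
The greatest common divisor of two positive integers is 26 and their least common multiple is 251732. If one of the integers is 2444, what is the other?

For two integers, gcd × lcm = product, so the other is (26 × 251732) / 2444 = 6545032 / 2444 = 2678.

2678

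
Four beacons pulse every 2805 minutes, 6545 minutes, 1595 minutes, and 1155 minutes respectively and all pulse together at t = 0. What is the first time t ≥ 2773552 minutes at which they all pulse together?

Joint pulses occur at multiples of LCM(2805, 6545, 1595, 1155).
2805 = 3 × 5 × 11 × 17
6545 = 5 × 7 × 11 × 17
1595 = 5 × 11 × 29
1155 = 3 × 5 × 7 × 11
LCM(2805, 6545, 1595, 1155) = 3 × 5 × 7 × 11 × 17 × 29 = 569415.
Smallest multiple of 569415 that is ≥ 2773552: ⌈2773552/569415⌉ × 569415 = 5 × 569415 = 2847075.

2847075 minutes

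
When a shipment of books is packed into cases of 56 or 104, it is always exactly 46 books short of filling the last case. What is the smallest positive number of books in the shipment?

682

Being 46 short of a full case of size k means N ≡ −46 (mod k), i.e. N + 46 is a multiple of each size.
56 = 2^3 × 7
104 = 2^3 × 13
LCM(56, 104) = 2^3 × 7 × 13 = 728.
Smallest positive N is 728 − 46 = 682.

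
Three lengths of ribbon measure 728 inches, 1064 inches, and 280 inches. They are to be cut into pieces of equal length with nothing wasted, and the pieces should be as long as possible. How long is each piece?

56 inches

Each piece length must divide every original length, so the longest possible is gcd(728, 1064, 280).
728 = 2^3 × 7 × 13
1064 = 2^3 × 7 × 19
280 = 2^3 × 5 × 7
gcd(728, 1064, 280) = 2^3 × 7 = 56.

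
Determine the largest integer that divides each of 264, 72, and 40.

8

264 = 2^3 × 3 × 11
72 = 2^3 × 3^2
40 = 2^3 × 5
gcd(264, 72, 40) = 2^3 = 8.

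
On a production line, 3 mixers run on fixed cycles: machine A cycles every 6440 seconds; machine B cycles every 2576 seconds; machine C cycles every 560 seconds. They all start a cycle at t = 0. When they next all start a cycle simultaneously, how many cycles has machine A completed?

2 cycles

The first common completion time is the LCM of the periods.
6440 = 2^3 × 5 × 7 × 23
2576 = 2^4 × 7 × 23
560 = 2^4 × 5 × 7
LCM(6440, 2576, 560) = 2^4 × 5 × 7 × 23 = 12880.
Cycles for period 6440: 12880 / 6440 = 2.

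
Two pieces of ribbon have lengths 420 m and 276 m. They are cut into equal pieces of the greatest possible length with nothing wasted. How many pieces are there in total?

Piece length = gcd(420, 276).
420 = 2^2 × 3 × 5 × 7
276 = 2^2 × 3 × 23
gcd(420, 276) = 2^2 × 3 = 12.
Total pieces = 420/12 + 276/12 = 35 + 23 = 58.

58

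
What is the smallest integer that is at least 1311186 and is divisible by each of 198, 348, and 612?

1366596

The integer must be a common multiple of 198, 348, and 612, so a multiple of their LCM.
198 = 2 × 3^2 × 11
348 = 2^2 × 3 × 29
612 = 2^2 × 3^2 × 17
LCM(198, 348, 612) = 2^2 × 3^2 × 11 × 17 × 29 = 195228.
Smallest multiple of 195228 that is ≥ 1311186: ⌈1311186/195228⌉ × 195228 = 7 × 195228 = 1366596.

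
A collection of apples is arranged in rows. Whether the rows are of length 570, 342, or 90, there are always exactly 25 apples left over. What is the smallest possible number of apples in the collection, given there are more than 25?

1735

N − 25 must be a common multiple of 570, 342, and 90.
570 = 2 × 3 × 5 × 19
342 = 2 × 3^2 × 19
90 = 2 × 3^2 × 5
LCM(570, 342, 90) = 2 × 3^2 × 5 × 19 = 1710.
Smallest N > 25 is LCM + 25 = 1710 + 25 = 1735.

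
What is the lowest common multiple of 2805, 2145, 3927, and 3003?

255255

2805 = 3 × 5 × 11 × 17
2145 = 3 × 5 × 11 × 13
3927 = 3 × 7 × 11 × 17
3003 = 3 × 7 × 11 × 13
LCM(2805, 2145, 3927, 3003) = 3 × 5 × 7 × 11 × 13 × 17 = 255255.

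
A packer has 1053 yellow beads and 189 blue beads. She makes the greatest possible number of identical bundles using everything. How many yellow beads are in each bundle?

Number of bundles = gcd(1053, 189).
1053 = 3^4 × 13
189 = 3^3 × 7
gcd(1053, 189) = 3^3 = 27.
yellow beads per bundle = 1053 / 27 = 39.

39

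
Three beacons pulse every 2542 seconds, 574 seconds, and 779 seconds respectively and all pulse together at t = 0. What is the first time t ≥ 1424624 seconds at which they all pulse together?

1690430 seconds

Joint pulses occur at multiples of LCM(2542, 574, 779).
2542 = 2 × 31 × 41
574 = 2 × 7 × 41
779 = 19 × 41
LCM(2542, 574, 779) = 2 × 7 × 19 × 31 × 41 = 338086.
Smallest multiple of 338086 that is ≥ 1424624: ⌈1424624/338086⌉ × 338086 = 5 × 338086 = 1690430.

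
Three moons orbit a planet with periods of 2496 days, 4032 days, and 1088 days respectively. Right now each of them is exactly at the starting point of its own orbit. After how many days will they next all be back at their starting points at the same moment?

891072 days

We need the least common multiple of the intervals.
2496 = 2^6 × 3 × 13
4032 = 2^6 × 3^2 × 7
1088 = 2^6 × 17
LCM(2496, 4032, 1088) = 2^6 × 3^2 × 7 × 13 × 17 = 891072.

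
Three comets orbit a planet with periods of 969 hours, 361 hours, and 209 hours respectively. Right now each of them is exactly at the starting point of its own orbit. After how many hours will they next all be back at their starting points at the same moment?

The first simultaneous occurrence is after LCM of the individual periods.
969 = 3 × 17 × 19
361 = 19^2
209 = 11 × 19
LCM(969, 361, 209) = 3 × 11 × 17 × 19^2 = 202521.

202521 hours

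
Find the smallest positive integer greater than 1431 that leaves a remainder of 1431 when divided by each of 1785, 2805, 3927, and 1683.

N − 1431 must be a common multiple of 1785, 2805, 3927, and 1683.
1785 = 3 × 5 × 7 × 17
2805 = 3 × 5 × 11 × 17
3927 = 3 × 7 × 11 × 17
1683 = 3^2 × 11 × 17
LCM(1785, 2805, 3927, 1683) = 3^2 × 5 × 7 × 11 × 17 = 58905.
Smallest N > 1431 is LCM + 1431 = 58905 + 1431 = 60336.

60336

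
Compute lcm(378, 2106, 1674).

457002

378 = 2 × 3^3 × 7
2106 = 2 × 3^4 × 13
1674 = 2 × 3^3 × 31
LCM(378, 2106, 1674) = 2 × 3^4 × 7 × 13 × 31 = 457002.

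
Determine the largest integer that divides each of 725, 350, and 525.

725 = 5^2 × 29
350 = 2 × 5^2 × 7
525 = 3 × 5^2 × 7
gcd(725, 350, 525) = 5^2 = 25.

25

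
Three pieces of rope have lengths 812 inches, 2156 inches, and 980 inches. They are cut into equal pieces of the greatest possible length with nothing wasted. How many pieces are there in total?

141

Piece length = gcd(812, 2156, 980).
812 = 2^2 × 7 × 29
2156 = 2^2 × 7^2 × 11
980 = 2^2 × 5 × 7^2
gcd(812, 2156, 980) = 2^2 × 7 = 28.
Total pieces = 812/28 + 2156/28 + 980/28 = 29 + 77 + 35 = 141.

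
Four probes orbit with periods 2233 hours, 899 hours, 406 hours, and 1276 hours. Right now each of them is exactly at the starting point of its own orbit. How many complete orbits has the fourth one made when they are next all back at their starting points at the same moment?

All finish a whole number of cycles simultaneously at t = LCM of the periods.
2233 = 7 × 11 × 29
899 = 29 × 31
406 = 2 × 7 × 29
1276 = 2^2 × 11 × 29
LCM(2233, 899, 406, 1276) = 2^2 × 7 × 11 × 29 × 31 = 276892.
Orbits for period 1276: 276892 / 1276 = 217.

217 orbits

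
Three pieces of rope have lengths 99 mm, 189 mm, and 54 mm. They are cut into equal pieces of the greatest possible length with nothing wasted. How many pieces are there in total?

Piece length = gcd(99, 189, 54).
99 = 3^2 × 11
189 = 3^3 × 7
54 = 2 × 3^3
gcd(99, 189, 54) = 3^2 = 9.
Total pieces = 99/9 + 189/9 + 54/9 = 11 + 21 + 6 = 38.

38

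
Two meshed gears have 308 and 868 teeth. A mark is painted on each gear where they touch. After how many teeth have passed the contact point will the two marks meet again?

9548 teeth

We need the least common multiple of the intervals.
308 = 2^2 × 7 × 11
868 = 2^2 × 7 × 31
LCM(308, 868) = 2^2 × 7 × 11 × 31 = 9548.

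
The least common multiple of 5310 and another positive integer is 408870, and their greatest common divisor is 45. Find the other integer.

gcd × lcm = product of the two integers, so the other integer is (45 × 408870) / 5310 = 3465.

3465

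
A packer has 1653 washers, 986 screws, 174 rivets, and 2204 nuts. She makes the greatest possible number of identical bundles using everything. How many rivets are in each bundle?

6

Number of bundles = gcd(1653, 986, 174, 2204).
1653 = 3 × 19 × 29
986 = 2 × 17 × 29
174 = 2 × 3 × 29
2204 = 2^2 × 19 × 29
gcd(1653, 986, 174, 2204) = 29.
rivets per bundle = 174 / 29 = 6.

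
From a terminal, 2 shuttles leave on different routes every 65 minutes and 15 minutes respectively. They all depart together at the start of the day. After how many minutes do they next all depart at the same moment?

They coincide at every common multiple of the periods; the first is the LCM.
65 = 5 × 13
15 = 3 × 5
LCM(65, 15) = 3 × 5 × 13 = 195.

195 minutes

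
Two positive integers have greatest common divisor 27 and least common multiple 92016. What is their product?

For any two positive integers, gcd × lcm = product = 27 × 92016 = 2484432.

2484432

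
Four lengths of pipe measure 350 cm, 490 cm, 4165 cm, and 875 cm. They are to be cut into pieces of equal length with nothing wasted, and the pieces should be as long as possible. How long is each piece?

The greatest length dividing all of 350, 490, 4165, and 875 is their gcd.
350 = 2 × 5^2 × 7
490 = 2 × 5 × 7^2
4165 = 5 × 7^2 × 17
875 = 5^3 × 7
gcd(350, 490, 4165, 875) = 5 × 7 = 35.

35 cm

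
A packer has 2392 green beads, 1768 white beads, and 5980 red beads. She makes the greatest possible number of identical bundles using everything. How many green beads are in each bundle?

Number of bundles = gcd(2392, 1768, 5980).
2392 = 2^3 × 13 × 23
1768 = 2^3 × 13 × 17
5980 = 2^2 × 5 × 13 × 23
gcd(2392, 1768, 5980) = 2^2 × 13 = 52.
green beads per bundle = 2392 / 52 = 46.

46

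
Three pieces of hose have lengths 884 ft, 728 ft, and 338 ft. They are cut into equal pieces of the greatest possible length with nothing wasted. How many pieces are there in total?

75

Piece length = gcd(884, 728, 338).
884 = 2^2 × 13 × 17
728 = 2^3 × 7 × 13
338 = 2 × 13^2
gcd(884, 728, 338) = 2 × 13 = 26.
Total pieces = 884/26 + 728/26 + 338/26 = 34 + 28 + 13 = 75.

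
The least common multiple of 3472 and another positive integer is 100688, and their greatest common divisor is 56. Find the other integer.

1624

gcd × lcm = product of the two integers, so the other integer is (56 × 100688) / 3472 = 1624.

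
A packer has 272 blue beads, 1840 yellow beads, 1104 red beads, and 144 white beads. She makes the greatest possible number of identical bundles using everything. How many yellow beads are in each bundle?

Number of bundles = gcd(272, 1840, 1104, 144).
272 = 2^4 × 17
1840 = 2^4 × 5 × 23
1104 = 2^4 × 3 × 23
144 = 2^4 × 3^2
gcd(272, 1840, 1104, 144) = 2^4 = 16.
yellow beads per bundle = 1840 / 16 = 115.

115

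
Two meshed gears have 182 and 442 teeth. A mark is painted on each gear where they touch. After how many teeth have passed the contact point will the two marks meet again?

3094 teeth

The first simultaneous occurrence is after LCM of the individual periods.
182 = 2 × 7 × 13
442 = 2 × 13 × 17
LCM(182, 442) = 2 × 7 × 13 × 17 = 3094.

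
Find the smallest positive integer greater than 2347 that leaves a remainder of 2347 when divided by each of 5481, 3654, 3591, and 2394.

N − 2347 must be a common multiple of 5481, 3654, 3591, and 2394.
5481 = 3^3 × 7 × 29
3654 = 2 × 3^2 × 7 × 29
3591 = 3^3 × 7 × 19
2394 = 2 × 3^2 × 7 × 19
LCM(5481, 3654, 3591, 2394) = 2 × 3^3 × 7 × 19 × 29 = 208278.
Smallest N > 2347 is LCM + 2347 = 208278 + 2347 = 210625.

210625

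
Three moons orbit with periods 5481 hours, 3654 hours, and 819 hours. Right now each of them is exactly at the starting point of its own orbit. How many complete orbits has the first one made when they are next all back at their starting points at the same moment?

26 orbits

The first common completion time is the LCM of the periods.
5481 = 3^3 × 7 × 29
3654 = 2 × 3^2 × 7 × 29
819 = 3^2 × 7 × 13
LCM(5481, 3654, 819) = 2 × 3^3 × 7 × 13 × 29 = 142506.
Orbits for period 5481: 142506 / 5481 = 26.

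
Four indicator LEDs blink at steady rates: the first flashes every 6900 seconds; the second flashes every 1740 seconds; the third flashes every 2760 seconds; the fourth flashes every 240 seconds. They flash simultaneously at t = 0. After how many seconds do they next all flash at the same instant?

800400 seconds

The first simultaneous occurrence is after LCM of the individual periods.
6900 = 2^2 × 3 × 5^2 × 23
1740 = 2^2 × 3 × 5 × 29
2760 = 2^3 × 3 × 5 × 23
240 = 2^4 × 3 × 5
LCM(6900, 1740, 2760, 240) = 2^4 × 3 × 5^2 × 23 × 29 = 800400.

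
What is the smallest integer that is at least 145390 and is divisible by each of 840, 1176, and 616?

194040

The integer must be a common multiple of 840, 1176, and 616, so a multiple of their LCM.
840 = 2^3 × 3 × 5 × 7
1176 = 2^3 × 3 × 7^2
616 = 2^3 × 7 × 11
LCM(840, 1176, 616) = 2^3 × 3 × 5 × 7^2 × 11 = 64680.
Smallest multiple of 64680 that is ≥ 145390: ⌈145390/64680⌉ × 64680 = 3 × 64680 = 194040.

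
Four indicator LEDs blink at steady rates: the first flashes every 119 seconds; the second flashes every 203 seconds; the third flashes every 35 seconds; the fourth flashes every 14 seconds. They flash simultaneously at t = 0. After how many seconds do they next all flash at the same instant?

We need the least common multiple of the intervals.
119 = 7 × 17
203 = 7 × 29
35 = 5 × 7
14 = 2 × 7
LCM(119, 203, 35, 14) = 2 × 5 × 7 × 17 × 29 = 34510.

34510 seconds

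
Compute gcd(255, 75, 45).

255 = 3 × 5 × 17
75 = 3 × 5^2
45 = 3^2 × 5
gcd(255, 75, 45) = 3 × 5 = 15.

15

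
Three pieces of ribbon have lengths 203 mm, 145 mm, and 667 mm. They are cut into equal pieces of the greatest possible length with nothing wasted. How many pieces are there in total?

35

Piece length = gcd(203, 145, 667).
203 = 7 × 29
145 = 5 × 29
667 = 23 × 29
gcd(203, 145, 667) = 29.
Total pieces = 203/29 + 145/29 + 667/29 = 7 + 5 + 23 = 35.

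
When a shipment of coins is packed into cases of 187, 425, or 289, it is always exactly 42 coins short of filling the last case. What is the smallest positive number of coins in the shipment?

79433

Being 42 short of a full case of size k means N ≡ −42 (mod k), i.e. N + 42 is a multiple of each size.
187 = 11 × 17
425 = 5^2 × 17
289 = 17^2
LCM(187, 425, 289) = 5^2 × 11 × 17^2 = 79475.
Smallest positive N is 79475 − 42 = 79433.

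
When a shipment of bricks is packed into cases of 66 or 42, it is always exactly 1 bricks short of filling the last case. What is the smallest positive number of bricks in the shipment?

461

Being 1 short of a full case of size k means N ≡ −1 (mod k), i.e. N + 1 is a multiple of each size.
66 = 2 × 3 × 11
42 = 2 × 3 × 7
LCM(66, 42) = 2 × 3 × 7 × 11 = 462.
Smallest positive N is 462 − 1 = 461.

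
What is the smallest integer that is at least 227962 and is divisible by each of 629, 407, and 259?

The integer must be a common multiple of 629, 407, and 259, so a multiple of their LCM.
629 = 17 × 37
407 = 11 × 37
259 = 7 × 37
LCM(629, 407, 259) = 7 × 11 × 17 × 37 = 48433.
Smallest multiple of 48433 that is ≥ 227962: ⌈227962/48433⌉ × 48433 = 5 × 48433 = 242165.

242165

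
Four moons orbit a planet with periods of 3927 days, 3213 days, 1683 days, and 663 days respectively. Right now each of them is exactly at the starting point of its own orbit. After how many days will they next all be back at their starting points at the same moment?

The first simultaneous occurrence is after LCM of the individual periods.
3927 = 3 × 7 × 11 × 17
3213 = 3^3 × 7 × 17
1683 = 3^2 × 11 × 17
663 = 3 × 13 × 17
LCM(3927, 3213, 1683, 663) = 3^3 × 7 × 11 × 13 × 17 = 459459.

459459 days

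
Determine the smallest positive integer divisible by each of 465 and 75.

2325

465 = 3 × 5 × 31
75 = 3 × 5^2
LCM(465, 75) = 3 × 5^2 × 31 = 2325.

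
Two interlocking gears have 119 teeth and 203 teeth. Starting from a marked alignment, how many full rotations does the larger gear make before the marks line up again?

The first common completion time is the LCM of the periods.
119 = 7 × 17
203 = 7 × 29
LCM(119, 203) = 7 × 17 × 29 = 3451.
Rotations for period 203: 3451 / 203 = 17.

17 rotations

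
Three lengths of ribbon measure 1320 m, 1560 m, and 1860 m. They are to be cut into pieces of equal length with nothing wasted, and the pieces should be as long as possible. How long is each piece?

60 m

Each piece length must divide every original length, so the longest possible is gcd(1320, 1560, 1860).
1320 = 2^3 × 3 × 5 × 11
1560 = 2^3 × 3 × 5 × 13
1860 = 2^2 × 3 × 5 × 31
gcd(1320, 1560, 1860) = 2^2 × 3 × 5 = 60.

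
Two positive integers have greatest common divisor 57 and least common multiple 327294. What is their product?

For any two positive integers, gcd × lcm = product = 57 × 327294 = 18655758.

18655758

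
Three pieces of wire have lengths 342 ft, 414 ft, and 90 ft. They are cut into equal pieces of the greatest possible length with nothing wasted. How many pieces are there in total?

47

Piece length = gcd(342, 414, 90).
342 = 2 × 3^2 × 19
414 = 2 × 3^2 × 23
90 = 2 × 3^2 × 5
gcd(342, 414, 90) = 2 × 3^2 = 18.
Total pieces = 342/18 + 414/18 + 90/18 = 19 + 23 + 5 = 47.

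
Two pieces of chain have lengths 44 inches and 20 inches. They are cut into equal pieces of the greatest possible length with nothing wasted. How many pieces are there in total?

16

Piece length = gcd(44, 20).
44 = 2^2 × 11
20 = 2^2 × 5
gcd(44, 20) = 2^2 = 4.
Total pieces = 44/4 + 20/4 = 11 + 5 = 16.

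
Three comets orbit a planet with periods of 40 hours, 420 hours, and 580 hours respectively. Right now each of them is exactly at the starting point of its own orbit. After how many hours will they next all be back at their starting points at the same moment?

The first simultaneous occurrence is after LCM of the individual periods.
40 = 2^3 × 5
420 = 2^2 × 3 × 5 × 7
580 = 2^2 × 5 × 29
LCM(40, 420, 580) = 2^3 × 3 × 5 × 7 × 29 = 24360.

24360 hours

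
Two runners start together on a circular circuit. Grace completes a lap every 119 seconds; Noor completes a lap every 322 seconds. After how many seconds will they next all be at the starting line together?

They coincide at every common multiple of the periods; the first is the LCM.
119 = 7 × 17
322 = 2 × 7 × 23
LCM(119, 322) = 2 × 7 × 17 × 23 = 5474.

5474 seconds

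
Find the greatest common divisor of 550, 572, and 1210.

22

550 = 2 × 5^2 × 11
572 = 2^2 × 11 × 13
1210 = 2 × 5 × 11^2
gcd(550, 572, 1210) = 2 × 11 = 22.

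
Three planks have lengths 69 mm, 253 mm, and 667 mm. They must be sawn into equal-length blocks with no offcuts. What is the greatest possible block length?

This is the greatest common divisor of 69, 253, and 667.
69 = 3 × 23
253 = 11 × 23
667 = 23 × 29
gcd(69, 253, 667) = 23.

23 mm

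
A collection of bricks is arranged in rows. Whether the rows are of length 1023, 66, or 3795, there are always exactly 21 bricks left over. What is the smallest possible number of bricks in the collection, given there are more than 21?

N − 21 must be a common multiple of 1023, 66, and 3795.
1023 = 3 × 11 × 31
66 = 2 × 3 × 11
3795 = 3 × 5 × 11 × 23
LCM(1023, 66, 3795) = 2 × 3 × 5 × 11 × 23 × 31 = 235290.
Smallest N > 21 is LCM + 21 = 235290 + 21 = 235311.

235311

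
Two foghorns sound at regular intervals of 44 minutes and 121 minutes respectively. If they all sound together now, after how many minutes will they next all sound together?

484 minutes

They coincide at every common multiple of the periods; the first is the LCM.
44 = 2^2 × 11
121 = 11^2
LCM(44, 121) = 2^2 × 11^2 = 484.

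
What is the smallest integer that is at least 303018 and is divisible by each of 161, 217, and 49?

The integer must be a common multiple of 161, 217, and 49, so a multiple of their LCM.
161 = 7 × 23
217 = 7 × 31
49 = 7^2
LCM(161, 217, 49) = 7^2 × 23 × 31 = 34937.
Smallest multiple of 34937 that is ≥ 303018: ⌈303018/34937⌉ × 34937 = 9 × 34937 = 314433.

314433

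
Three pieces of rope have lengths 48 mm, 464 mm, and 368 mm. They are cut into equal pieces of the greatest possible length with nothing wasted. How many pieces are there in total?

Piece length = gcd(48, 464, 368).
48 = 2^4 × 3
464 = 2^4 × 29
368 = 2^4 × 23
gcd(48, 464, 368) = 2^4 = 16.
Total pieces = 48/16 + 464/16 + 368/16 = 3 + 29 + 23 = 55.

55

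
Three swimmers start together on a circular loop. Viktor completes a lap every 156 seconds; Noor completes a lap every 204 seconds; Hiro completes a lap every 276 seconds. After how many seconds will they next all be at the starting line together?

60996 seconds

We need the least common multiple of the intervals.
156 = 2^2 × 3 × 13
204 = 2^2 × 3 × 17
276 = 2^2 × 3 × 23
LCM(156, 204, 276) = 2^2 × 3 × 13 × 17 × 23 = 60996.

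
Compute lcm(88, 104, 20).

5720

88 = 2^3 × 11
104 = 2^3 × 13
20 = 2^2 × 5
LCM(88, 104, 20) = 2^3 × 5 × 11 × 13 = 5720.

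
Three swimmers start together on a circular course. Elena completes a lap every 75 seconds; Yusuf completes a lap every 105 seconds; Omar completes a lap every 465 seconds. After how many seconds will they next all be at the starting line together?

We need the least common multiple of the intervals.
75 = 3 × 5^2
105 = 3 × 5 × 7
465 = 3 × 5 × 31
LCM(75, 105, 465) = 3 × 5^2 × 7 × 31 = 16275.

16275 seconds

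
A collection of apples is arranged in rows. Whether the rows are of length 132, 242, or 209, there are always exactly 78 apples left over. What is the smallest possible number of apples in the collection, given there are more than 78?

N − 78 must be a common multiple of 132, 242, and 209.
132 = 2^2 × 3 × 11
242 = 2 × 11^2
209 = 11 × 19
LCM(132, 242, 209) = 2^2 × 3 × 11^2 × 19 = 27588.
Smallest N > 78 is LCM + 78 = 27588 + 78 = 27666.

27666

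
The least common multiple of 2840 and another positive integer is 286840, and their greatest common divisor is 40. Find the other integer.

gcd × lcm = product of the two integers, so the other integer is (40 × 286840) / 2840 = 4040.

4040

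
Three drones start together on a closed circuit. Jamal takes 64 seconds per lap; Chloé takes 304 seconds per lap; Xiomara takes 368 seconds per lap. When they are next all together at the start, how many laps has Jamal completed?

437 laps

They are all back at their starting positions together after one LCM of the periods.
64 = 2^6
304 = 2^4 × 19
368 = 2^4 × 23
LCM(64, 304, 368) = 2^6 × 19 × 23 = 27968.
Laps for period 64: 27968 / 64 = 437.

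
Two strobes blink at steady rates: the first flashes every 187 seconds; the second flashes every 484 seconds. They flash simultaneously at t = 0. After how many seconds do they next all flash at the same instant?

8228 seconds

They coincide at every common multiple of the periods; the first is the LCM.
187 = 11 × 17
484 = 2^2 × 11^2
LCM(187, 484) = 2^2 × 11^2 × 17 = 8228.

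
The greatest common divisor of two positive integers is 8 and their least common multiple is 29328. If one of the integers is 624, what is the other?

376

For two integers, gcd × lcm = product, so the other is (8 × 29328) / 624 = 234624 / 624 = 376.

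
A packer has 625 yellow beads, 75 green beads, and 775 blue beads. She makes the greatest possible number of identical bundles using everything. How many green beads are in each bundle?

Number of bundles = gcd(625, 75, 775).
625 = 5^4
75 = 3 × 5^2
775 = 5^2 × 31
gcd(625, 75, 775) = 5^2 = 25.
green beads per bundle = 75 / 25 = 3.

3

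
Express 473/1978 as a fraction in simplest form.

473 = 11 × 43
1978 = 2 × 23 × 43
gcd(473, 1978) = 43.
Divide numerator and denominator by 43: 473/1978 = 11/46.

11/46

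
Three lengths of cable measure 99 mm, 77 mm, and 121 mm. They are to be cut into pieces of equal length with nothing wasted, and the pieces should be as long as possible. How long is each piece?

11 mm

Each piece length must divide every original length, so the longest possible is gcd(99, 77, 121).
99 = 3^2 × 11
77 = 7 × 11
121 = 11^2
gcd(99, 77, 121) = 11.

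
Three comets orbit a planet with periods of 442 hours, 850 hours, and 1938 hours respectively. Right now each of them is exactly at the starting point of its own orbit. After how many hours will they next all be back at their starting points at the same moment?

They coincide at every common multiple of the periods; the first is the LCM.
442 = 2 × 13 × 17
850 = 2 × 5^2 × 17
1938 = 2 × 3 × 17 × 19
LCM(442, 850, 1938) = 2 × 3 × 5^2 × 13 × 17 × 19 = 629850.

629850 hours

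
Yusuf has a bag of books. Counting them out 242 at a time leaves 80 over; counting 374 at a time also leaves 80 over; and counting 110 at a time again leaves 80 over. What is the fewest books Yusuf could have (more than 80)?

N − 80 must be a common multiple of 242, 374, and 110.
242 = 2 × 11^2
374 = 2 × 11 × 17
110 = 2 × 5 × 11
LCM(242, 374, 110) = 2 × 5 × 11^2 × 17 = 20570.
Smallest N > 80 is LCM + 80 = 20570 + 80 = 20650.

20650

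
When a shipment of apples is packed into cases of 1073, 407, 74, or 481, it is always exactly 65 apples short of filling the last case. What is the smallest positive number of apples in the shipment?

Being 65 short of a full case of size k means N ≡ −65 (mod k), i.e. N + 65 is a multiple of each size.
1073 = 29 × 37
407 = 11 × 37
74 = 2 × 37
481 = 13 × 37
LCM(1073, 407, 74, 481) = 2 × 11 × 13 × 29 × 37 = 306878.
Smallest positive N is 306878 − 65 = 306813.

306813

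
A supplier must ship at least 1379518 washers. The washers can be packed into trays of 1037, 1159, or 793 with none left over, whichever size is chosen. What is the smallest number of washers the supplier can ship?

1536834

The number of washers must be a common multiple of 1037, 1159, and 793, so a multiple of their LCM.
1037 = 17 × 61
1159 = 19 × 61
793 = 13 × 61
LCM(1037, 1159, 793) = 13 × 17 × 19 × 61 = 256139.
Smallest multiple of 256139 that is ≥ 1379518: ⌈1379518/256139⌉ × 256139 = 6 × 256139 = 1536834.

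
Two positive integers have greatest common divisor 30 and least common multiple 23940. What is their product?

718200

For any two positive integers, gcd × lcm = product = 30 × 23940 = 718200.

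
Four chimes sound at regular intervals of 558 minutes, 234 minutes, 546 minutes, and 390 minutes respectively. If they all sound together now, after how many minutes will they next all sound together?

253890 minutes

The first simultaneous occurrence is after LCM of the individual periods.
558 = 2 × 3^2 × 31
234 = 2 × 3^2 × 13
546 = 2 × 3 × 7 × 13
390 = 2 × 3 × 5 × 13
LCM(558, 234, 546, 390) = 2 × 3^2 × 5 × 7 × 13 × 31 = 253890.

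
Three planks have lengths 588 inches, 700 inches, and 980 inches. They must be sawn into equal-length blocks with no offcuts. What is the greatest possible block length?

This is the greatest common divisor of 588, 700, and 980.
588 = 2^2 × 3 × 7^2
700 = 2^2 × 5^2 × 7
980 = 2^2 × 5 × 7^2
gcd(588, 700, 980) = 2^2 × 7 = 28.

28 inches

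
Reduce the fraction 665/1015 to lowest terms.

665 = 5 × 7 × 19
1015 = 5 × 7 × 29
gcd(665, 1015) = 5 × 7 = 35.
Divide numerator and denominator by 35: 665/1015 = 19/29.

19/29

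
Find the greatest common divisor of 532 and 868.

532 = 2^2 × 7 × 19
868 = 2^2 × 7 × 31
gcd(532, 868) = 2^2 × 7 = 28.

28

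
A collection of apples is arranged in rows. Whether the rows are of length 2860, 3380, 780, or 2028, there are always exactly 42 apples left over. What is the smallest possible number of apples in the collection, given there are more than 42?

111582

N − 42 must be a common multiple of 2860, 3380, 780, and 2028.
2860 = 2^2 × 5 × 11 × 13
3380 = 2^2 × 5 × 13^2
780 = 2^2 × 3 × 5 × 13
2028 = 2^2 × 3 × 13^2
LCM(2860, 3380, 780, 2028) = 2^2 × 3 × 5 × 11 × 13^2 = 111540.
Smallest N > 42 is LCM + 42 = 111540 + 42 = 111582.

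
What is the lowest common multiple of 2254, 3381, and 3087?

2254 = 2 × 7^2 × 23
3381 = 3 × 7^2 × 23
3087 = 3^2 × 7^3
LCM(2254, 3381, 3087) = 2 × 3^2 × 7^3 × 23 = 142002.

142002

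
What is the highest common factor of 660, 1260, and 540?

60

660 = 2^2 × 3 × 5 × 11
1260 = 2^2 × 3^2 × 5 × 7
540 = 2^2 × 3^3 × 5
gcd(660, 1260, 540) = 2^2 × 3 × 5 = 60.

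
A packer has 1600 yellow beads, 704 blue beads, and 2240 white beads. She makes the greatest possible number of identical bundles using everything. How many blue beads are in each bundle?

Number of bundles = gcd(1600, 704, 2240).
1600 = 2^6 × 5^2
704 = 2^6 × 11
2240 = 2^6 × 5 × 7
gcd(1600, 704, 2240) = 2^6 = 64.
blue beads per bundle = 704 / 64 = 11.

11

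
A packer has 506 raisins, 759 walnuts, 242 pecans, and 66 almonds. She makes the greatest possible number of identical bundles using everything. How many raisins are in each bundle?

46

Number of bundles = gcd(506, 759, 242, 66).
506 = 2 × 11 × 23
759 = 3 × 11 × 23
242 = 2 × 11^2
66 = 2 × 3 × 11
gcd(506, 759, 242, 66) = 11.
raisins per bundle = 506 / 11 = 46.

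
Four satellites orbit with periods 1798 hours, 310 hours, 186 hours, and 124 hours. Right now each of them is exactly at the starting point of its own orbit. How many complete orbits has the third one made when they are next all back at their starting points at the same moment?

290 orbits

The first common completion time is the LCM of the periods.
1798 = 2 × 29 × 31
310 = 2 × 5 × 31
186 = 2 × 3 × 31
124 = 2^2 × 31
LCM(1798, 310, 186, 124) = 2^2 × 3 × 5 × 29 × 31 = 53940.
Orbits for period 186: 53940 / 186 = 290.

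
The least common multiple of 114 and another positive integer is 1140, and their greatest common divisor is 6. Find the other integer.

60

gcd × lcm = product of the two integers, so the other integer is (6 × 1140) / 114 = 60.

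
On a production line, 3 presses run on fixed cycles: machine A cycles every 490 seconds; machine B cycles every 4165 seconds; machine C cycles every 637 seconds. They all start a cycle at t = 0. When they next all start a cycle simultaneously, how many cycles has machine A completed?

All finish a whole number of cycles simultaneously at t = LCM of the periods.
490 = 2 × 5 × 7^2
4165 = 5 × 7^2 × 17
637 = 7^2 × 13
LCM(490, 4165, 637) = 2 × 5 × 7^2 × 13 × 17 = 108290.
Cycles for period 490: 108290 / 490 = 221.

221 cycles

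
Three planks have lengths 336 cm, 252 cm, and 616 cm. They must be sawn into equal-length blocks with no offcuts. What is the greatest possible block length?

28 cm

The block length must divide every plank, so the greatest is gcd(336, 252, 616).
336 = 2^4 × 3 × 7
252 = 2^2 × 3^2 × 7
616 = 2^3 × 7 × 11
gcd(336, 252, 616) = 2^2 × 7 = 28.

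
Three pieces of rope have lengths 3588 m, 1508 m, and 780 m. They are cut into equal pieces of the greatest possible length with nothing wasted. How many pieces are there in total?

Piece length = gcd(3588, 1508, 780).
3588 = 2^2 × 3 × 13 × 23
1508 = 2^2 × 13 × 29
780 = 2^2 × 3 × 5 × 13
gcd(3588, 1508, 780) = 2^2 × 13 = 52.
Total pieces = 3588/52 + 1508/52 + 780/52 = 69 + 29 + 15 = 113.

113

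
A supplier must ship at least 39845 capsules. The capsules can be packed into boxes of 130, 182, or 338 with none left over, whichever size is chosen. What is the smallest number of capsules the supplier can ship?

The number of capsules must be a common multiple of 130, 182, and 338, so a multiple of their LCM.
130 = 2 × 5 × 13
182 = 2 × 7 × 13
338 = 2 × 13^2
LCM(130, 182, 338) = 2 × 5 × 7 × 13^2 = 11830.
Smallest multiple of 11830 that is ≥ 39845: ⌈39845/11830⌉ × 11830 = 4 × 11830 = 47320.

47320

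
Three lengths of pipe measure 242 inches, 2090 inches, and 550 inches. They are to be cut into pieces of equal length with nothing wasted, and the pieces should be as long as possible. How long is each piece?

The greatest length dividing all of 242, 2090, and 550 is their gcd.
242 = 2 × 11^2
2090 = 2 × 5 × 11 × 19
550 = 2 × 5^2 × 11
gcd(242, 2090, 550) = 2 × 11 = 22.

22 inches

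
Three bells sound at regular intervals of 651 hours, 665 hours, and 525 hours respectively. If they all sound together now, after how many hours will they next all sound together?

309225 hours

We need the least common multiple of the intervals.
651 = 3 × 7 × 31
665 = 5 × 7 × 19
525 = 3 × 5^2 × 7
LCM(651, 665, 525) = 3 × 5^2 × 7 × 19 × 31 = 309225.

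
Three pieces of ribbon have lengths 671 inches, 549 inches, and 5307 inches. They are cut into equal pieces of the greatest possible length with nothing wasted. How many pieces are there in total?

107

Piece length = gcd(671, 549, 5307).
671 = 11 × 61
549 = 3^2 × 61
5307 = 3 × 29 × 61
gcd(671, 549, 5307) = 61.
Total pieces = 671/61 + 549/61 + 5307/61 = 11 + 9 + 87 = 107.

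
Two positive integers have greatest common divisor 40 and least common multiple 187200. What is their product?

7488000

For any two positive integers, gcd × lcm = product = 40 × 187200 = 7488000.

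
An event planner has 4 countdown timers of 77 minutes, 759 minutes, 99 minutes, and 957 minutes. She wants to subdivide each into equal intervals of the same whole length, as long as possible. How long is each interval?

The interval must divide each timer length; the longest such is the gcd.
77 = 7 × 11
759 = 3 × 11 × 23
99 = 3^2 × 11
957 = 3 × 11 × 29
gcd(77, 759, 99, 957) = 11.

11 minutes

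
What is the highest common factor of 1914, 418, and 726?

1914 = 2 × 3 × 11 × 29
418 = 2 × 11 × 19
726 = 2 × 3 × 11^2
gcd(1914, 418, 726) = 2 × 11 = 22.

22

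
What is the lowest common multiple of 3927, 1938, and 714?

3927 = 3 × 7 × 11 × 17
1938 = 2 × 3 × 17 × 19
714 = 2 × 3 × 7 × 17
LCM(3927, 1938, 714) = 2 × 3 × 7 × 11 × 17 × 19 = 149226.

149226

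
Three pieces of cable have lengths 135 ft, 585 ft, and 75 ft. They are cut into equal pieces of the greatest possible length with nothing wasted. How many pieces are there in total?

53

Piece length = gcd(135, 585, 75).
135 = 3^3 × 5
585 = 3^2 × 5 × 13
75 = 3 × 5^2
gcd(135, 585, 75) = 3 × 5 = 15.
Total pieces = 135/15 + 585/15 + 75/15 = 9 + 39 + 5 = 53.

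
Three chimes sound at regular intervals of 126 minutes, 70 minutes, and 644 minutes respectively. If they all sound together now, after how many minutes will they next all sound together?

They coincide at every common multiple of the periods; the first is the LCM.
126 = 2 × 3^2 × 7
70 = 2 × 5 × 7
644 = 2^2 × 7 × 23
LCM(126, 70, 644) = 2^2 × 3^2 × 5 × 7 × 23 = 28980.

28980 minutes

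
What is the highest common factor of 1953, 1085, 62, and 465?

31

1953 = 3^2 × 7 × 31
1085 = 5 × 7 × 31
62 = 2 × 31
465 = 3 × 5 × 31
gcd(1953, 1085, 62, 465) = 31.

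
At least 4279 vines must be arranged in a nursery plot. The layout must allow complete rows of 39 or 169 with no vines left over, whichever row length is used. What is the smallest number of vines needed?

The number of vines must be a common multiple of 39 and 169, so a multiple of their LCM.
39 = 3 × 13
169 = 13^2
LCM(39, 169) = 3 × 13^2 = 507.
Smallest multiple of 507 that is ≥ 4279: ⌈4279/507⌉ × 507 = 9 × 507 = 4563.

4563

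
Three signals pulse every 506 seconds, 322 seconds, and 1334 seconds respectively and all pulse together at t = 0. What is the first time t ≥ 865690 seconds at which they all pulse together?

924462 seconds

Joint pulses occur at multiples of LCM(506, 322, 1334).
506 = 2 × 11 × 23
322 = 2 × 7 × 23
1334 = 2 × 23 × 29
LCM(506, 322, 1334) = 2 × 7 × 11 × 23 × 29 = 102718.
Smallest multiple of 102718 that is ≥ 865690: ⌈865690/102718⌉ × 102718 = 9 × 102718 = 924462.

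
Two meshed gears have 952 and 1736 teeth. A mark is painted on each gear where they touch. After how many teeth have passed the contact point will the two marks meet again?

29512 teeth

We need the least common multiple of the intervals.
952 = 2^3 × 7 × 17
1736 = 2^3 × 7 × 31
LCM(952, 1736) = 2^3 × 7 × 17 × 31 = 29512.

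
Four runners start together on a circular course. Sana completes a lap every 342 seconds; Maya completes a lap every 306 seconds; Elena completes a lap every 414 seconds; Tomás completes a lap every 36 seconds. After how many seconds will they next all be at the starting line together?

267444 seconds

They coincide at every common multiple of the periods; the first is the LCM.
342 = 2 × 3^2 × 19
306 = 2 × 3^2 × 17
414 = 2 × 3^2 × 23
36 = 2^2 × 3^2
LCM(342, 306, 414, 36) = 2^2 × 3^2 × 17 × 19 × 23 = 267444.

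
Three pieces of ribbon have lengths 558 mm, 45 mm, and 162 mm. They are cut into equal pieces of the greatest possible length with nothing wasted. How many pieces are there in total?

Piece length = gcd(558, 45, 162).
558 = 2 × 3^2 × 31
45 = 3^2 × 5
162 = 2 × 3^4
gcd(558, 45, 162) = 3^2 = 9.
Total pieces = 558/9 + 45/9 + 162/9 = 62 + 5 + 18 = 85.

85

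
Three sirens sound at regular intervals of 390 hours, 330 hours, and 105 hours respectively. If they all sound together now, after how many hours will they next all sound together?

The first simultaneous occurrence is after LCM of the individual periods.
390 = 2 × 3 × 5 × 13
330 = 2 × 3 × 5 × 11
105 = 3 × 5 × 7
LCM(390, 330, 105) = 2 × 3 × 5 × 7 × 11 × 13 = 30030.

30030 hours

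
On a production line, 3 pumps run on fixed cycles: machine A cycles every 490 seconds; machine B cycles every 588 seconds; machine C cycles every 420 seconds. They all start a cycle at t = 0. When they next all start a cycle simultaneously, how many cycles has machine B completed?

All finish a whole number of cycles simultaneously at t = LCM of the periods.
490 = 2 × 5 × 7^2
588 = 2^2 × 3 × 7^2
420 = 2^2 × 3 × 5 × 7
LCM(490, 588, 420) = 2^2 × 3 × 5 × 7^2 = 2940.
Cycles for period 588: 2940 / 588 = 5.

5 cycles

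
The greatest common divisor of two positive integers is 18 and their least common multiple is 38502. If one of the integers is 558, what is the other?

For two integers, gcd × lcm = product, so the other is (18 × 38502) / 558 = 693036 / 558 = 1242.

1242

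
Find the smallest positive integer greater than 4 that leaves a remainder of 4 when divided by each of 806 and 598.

18542

N − 4 must be a common multiple of 806 and 598.
806 = 2 × 13 × 31
598 = 2 × 13 × 23
LCM(806, 598) = 2 × 13 × 23 × 31 = 18538.
Smallest N > 4 is LCM + 4 = 18538 + 4 = 18542.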